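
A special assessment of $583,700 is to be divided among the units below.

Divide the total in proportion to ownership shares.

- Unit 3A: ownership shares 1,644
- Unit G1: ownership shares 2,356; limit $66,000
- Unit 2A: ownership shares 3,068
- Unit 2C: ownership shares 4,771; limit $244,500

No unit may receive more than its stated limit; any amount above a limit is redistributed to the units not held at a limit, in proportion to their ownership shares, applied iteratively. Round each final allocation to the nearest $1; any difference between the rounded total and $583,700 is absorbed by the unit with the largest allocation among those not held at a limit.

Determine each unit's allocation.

Unit 3A: $95,319 · Unit G1: $66,000 · Unit 2A: $177,881 · Unit 2C: $244,500

Combined ownership shares = 11,839.
Pro-rata shares before constraints: Unit 3A 81,054.38; Unit G1 116,158.22; Unit 2A 151,262.07; Unit 2C 235,225.33.
Capped: Unit G1 ($66,000); remaining pool $517,700 reallocated over remaining ownership shares 9,483.
Capped: Unit 2C ($244,500); remaining pool $273,200 reallocated over remaining ownership shares 4,712.
Shares after redistribution: Unit 3A 95,318.51 → $95,319; Unit 2A 177,881.49 → $177,881.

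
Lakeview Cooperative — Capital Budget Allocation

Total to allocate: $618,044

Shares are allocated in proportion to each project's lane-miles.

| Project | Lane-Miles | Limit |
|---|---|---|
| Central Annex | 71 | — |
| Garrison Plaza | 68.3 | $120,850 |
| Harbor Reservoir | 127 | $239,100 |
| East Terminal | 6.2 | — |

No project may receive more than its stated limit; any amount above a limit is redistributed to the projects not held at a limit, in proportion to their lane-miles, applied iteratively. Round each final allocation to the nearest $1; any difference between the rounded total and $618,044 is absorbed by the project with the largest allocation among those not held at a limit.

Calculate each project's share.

Central Annex: $237,366; Garrison Plaza: $120,850; Harbor Reservoir: $239,100; East Terminal: $20,728

Sum of lane-miles: 272.5.
Pro-rata shares before constraints: Central Annex 161,031.65; Garrison Plaza 154,907.91; Harbor Reservoir 288,042.52; East Terminal 14,061.92.
Capped: Garrison Plaza ($120,850), Harbor Reservoir ($239,100); remaining pool $258,094 reallocated over remaining lane-miles 77.2.
Redistributed shares: Central Annex 237,366.24 → $237,366; East Terminal 20,727.76 → $20,728.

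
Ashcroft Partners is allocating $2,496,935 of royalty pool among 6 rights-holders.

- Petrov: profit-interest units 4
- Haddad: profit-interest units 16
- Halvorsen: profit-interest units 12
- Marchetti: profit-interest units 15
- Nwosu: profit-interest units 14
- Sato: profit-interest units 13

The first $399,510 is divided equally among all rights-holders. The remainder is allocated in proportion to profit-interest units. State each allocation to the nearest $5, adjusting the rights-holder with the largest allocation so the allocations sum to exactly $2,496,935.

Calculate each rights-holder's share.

$399,510 shared equally gives $66,585 per rights-holder.
Remainder $2,097,425 by profit-interest units (total 74): Petrov 113,374.32 → $113,375; Haddad 453,497.30 → $453,495; Halvorsen 340,122.97 → $340,125; Marchetti 425,153.72 → $425,155; Nwosu 396,810.14 → $396,810; Sato 368,466.55 → $368,465.
Totals: Petrov $66,585 + $113,375 = $179,960; Haddad $66,585 + $453,495 = $520,080; Halvorsen $66,585 + $340,125 = $406,710; Marchetti $66,585 + $425,155 = $491,740; Nwosu $66,585 + $396,810 = $463,395; Sato $66,585 + $368,465 = $435,050.

Petrov: $179,960; Haddad: $520,080; Halvorsen: $406,710; Marchetti: $491,740; Nwosu: $463,395; Sato: $435,050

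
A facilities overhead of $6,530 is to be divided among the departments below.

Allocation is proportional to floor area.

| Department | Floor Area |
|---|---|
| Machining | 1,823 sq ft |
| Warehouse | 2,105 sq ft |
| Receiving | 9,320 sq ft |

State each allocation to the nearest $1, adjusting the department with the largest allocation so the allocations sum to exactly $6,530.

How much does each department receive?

Machining: $899; Warehouse: $1,038; Receiving: $4,593

Floor area total: 13,248.
Proportional shares: Machining 1,823/13,248 × $6,530 = 898.57; Warehouse 2,105/13,248 × $6,530 = 1,037.56; Receiving 9,320/13,248 × $6,530 = 4,593.87.
Rounded to nearest $1: Machining $899; Warehouse $1,038; Receiving $4,594. Sum = $6,531.
Difference $6,530 − $6,531 = −$1 applied to largest allocation (Receiving): Receiving becomes $4,593.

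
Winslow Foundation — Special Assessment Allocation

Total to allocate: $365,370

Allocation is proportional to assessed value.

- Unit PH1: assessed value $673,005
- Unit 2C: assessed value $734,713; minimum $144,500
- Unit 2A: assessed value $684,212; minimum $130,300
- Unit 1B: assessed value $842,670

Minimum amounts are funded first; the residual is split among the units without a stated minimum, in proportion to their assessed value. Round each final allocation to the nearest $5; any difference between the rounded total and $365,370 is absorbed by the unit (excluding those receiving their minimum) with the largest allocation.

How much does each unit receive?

Unit PH1: $40,215 | Unit 2C: $144,500 | Unit 2A: $130,300 | Unit 1B: $50,355

Minimums first: Unit 2C $144,500; Unit 2A $130,300. Residual $90,570.
Residual split over remaining assessed value 1,515,675: Unit PH1 40,215.79 → $40,215; Unit 1B 50,354.21 → $50,355.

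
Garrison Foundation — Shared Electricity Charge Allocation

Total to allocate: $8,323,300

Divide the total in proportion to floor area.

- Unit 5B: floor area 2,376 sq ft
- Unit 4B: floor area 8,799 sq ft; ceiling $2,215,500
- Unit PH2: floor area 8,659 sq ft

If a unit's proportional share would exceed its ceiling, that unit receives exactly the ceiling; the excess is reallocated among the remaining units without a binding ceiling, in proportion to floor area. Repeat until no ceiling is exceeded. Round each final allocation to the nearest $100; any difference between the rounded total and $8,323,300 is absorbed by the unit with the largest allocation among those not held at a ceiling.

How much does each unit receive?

Unit 5B: $1,315,100 · Unit 4B: $2,215,500 · Unit PH2: $4,792,700

Sum of floor area: 19,834.
Pro-rata shares before constraints: Unit 5B 997,083.84; Unit 4B 3,692,483.45; Unit PH2 3,633,732.72.
Cap binds for Unit 4B ($2,215,500); remaining pool $6,107,800 reallocated over remaining floor area 11,035.
Redistributed shares: Unit 5B 1,315,100.39 → $1,315,100; Unit PH2 4,792,699.61 → $4,792,700.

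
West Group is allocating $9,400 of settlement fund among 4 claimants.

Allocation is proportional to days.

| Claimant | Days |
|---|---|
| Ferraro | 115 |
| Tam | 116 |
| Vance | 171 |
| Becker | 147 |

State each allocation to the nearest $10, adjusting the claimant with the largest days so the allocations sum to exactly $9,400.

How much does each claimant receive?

Total days = 549.
Pro-rata amounts: Ferraro 115/549 × $9,400 = 1,969.03; Tam 116/549 × $9,400 = 1,986.16; Vance 171/549 × $9,400 = 2,927.87; Becker 147/549 × $9,400 = 2,516.94.
After rounding ($10): Ferraro $1,970; Tam $1,990; Vance $2,930; Becker $2,520. Sum = $9,410.
Difference $9,400 − $9,410 = −$10 applied to largest days (Vance): Vance becomes $2,920.

Ferraro: $1,970 | Tam: $1,990 | Vance: $2,920 | Becker: $2,520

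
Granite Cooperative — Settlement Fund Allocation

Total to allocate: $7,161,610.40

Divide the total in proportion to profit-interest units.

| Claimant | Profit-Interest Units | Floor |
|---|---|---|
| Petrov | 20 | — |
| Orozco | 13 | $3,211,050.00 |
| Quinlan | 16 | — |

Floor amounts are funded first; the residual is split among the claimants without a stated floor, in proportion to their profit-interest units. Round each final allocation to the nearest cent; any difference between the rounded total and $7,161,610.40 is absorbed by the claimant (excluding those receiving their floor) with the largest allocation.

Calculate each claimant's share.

Petrov: $2,194,755.78 · Orozco: $3,211,050.00 · Quinlan: $1,755,804.62

Fund the minimums — Orozco $3,211,050.00. Remaining pool $3,950,560.40.
Remaining pool split over remaining profit-interest units 36: Petrov 2,194,755.7778 → $2,194,755.78; Quinlan 1,755,804.6222 → $1,755,804.62.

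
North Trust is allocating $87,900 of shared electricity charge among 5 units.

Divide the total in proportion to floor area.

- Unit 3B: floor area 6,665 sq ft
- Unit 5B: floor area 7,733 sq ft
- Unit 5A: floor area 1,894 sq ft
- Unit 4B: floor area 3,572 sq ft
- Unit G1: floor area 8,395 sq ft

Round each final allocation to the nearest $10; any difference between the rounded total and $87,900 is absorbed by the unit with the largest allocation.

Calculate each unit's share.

Unit 3B: $20,730 · Unit 5B: $24,050 · Unit 5A: $5,890 · Unit 4B: $11,110 · Unit G1: $26,120

Total floor area = 28,259.
Pro-rata amounts: Unit 3B 6,665/28,259 × $87,900 = 20,731.57; Unit 5B 7,733/28,259 × $87,900 = 24,053.60; Unit 5A 1,894/28,259 × $87,900 = 5,891.31; Unit 4B 3,572/28,259 × $87,900 = 11,110.75; Unit G1 8,395/28,259 × $87,900 = 26,112.76.
At nearest $10: Unit 3B $20,730; Unit 5B $24,050; Unit 5A $5,890; Unit 4B $11,110; Unit G1 $26,110. Sum = $87,890.
Difference $87,900 − $87,890 = +$10 applied to largest allocation (Unit G1): Unit G1 becomes $26,120.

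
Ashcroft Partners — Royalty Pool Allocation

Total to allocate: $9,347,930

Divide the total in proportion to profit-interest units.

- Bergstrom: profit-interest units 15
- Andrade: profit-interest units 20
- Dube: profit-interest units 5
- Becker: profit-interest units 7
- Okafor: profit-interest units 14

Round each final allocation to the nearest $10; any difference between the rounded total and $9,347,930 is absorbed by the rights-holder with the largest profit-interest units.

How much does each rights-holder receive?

Combined profit-interest units = 15 + 20 + 5 + 7 + 14 = 61.
Raw shares: Bergstrom 2,298,671.31; Andrade 3,064,895.08; Dube 766,223.77; Becker 1,072,713.28; Okafor 2,145,426.56.
At nearest $10: Bergstrom $2,298,670; Andrade $3,064,900; Dube $766,220; Becker $1,072,710; Okafor $2,145,430. Sum = $9,347,930.
Rounded total matches; no reconciliation needed.

Bergstrom: $2,298,670; Andrade: $3,064,900; Dube: $766,220; Becker: $1,072,710; Okafor: $2,145,430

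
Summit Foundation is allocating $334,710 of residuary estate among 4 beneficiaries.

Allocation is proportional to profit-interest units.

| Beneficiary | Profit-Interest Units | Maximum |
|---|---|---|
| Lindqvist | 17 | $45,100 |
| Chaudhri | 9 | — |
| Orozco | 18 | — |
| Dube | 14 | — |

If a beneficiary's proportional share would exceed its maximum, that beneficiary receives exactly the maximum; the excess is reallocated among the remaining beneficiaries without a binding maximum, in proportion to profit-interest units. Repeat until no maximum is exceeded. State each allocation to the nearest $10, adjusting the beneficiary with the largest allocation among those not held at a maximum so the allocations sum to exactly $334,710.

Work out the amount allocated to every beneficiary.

Sum of profit-interest units: 58.
Pro-rata shares before constraints: Lindqvist 98,104.66; Chaudhri 51,937.76; Orozco 103,875.52; Dube 80,792.07.
Capped: Lindqvist ($45,100); residual $289,610 reallocated over remaining profit-interest units 41.
Remaining shares: Chaudhri 63,572.93 → $63,570; Orozco 127,145.85 → $127,150; Dube 98,891.22 → $98,890.

Lindqvist: $45,100; Chaudhri: $63,570; Orozco: $127,150; Dube: $98,890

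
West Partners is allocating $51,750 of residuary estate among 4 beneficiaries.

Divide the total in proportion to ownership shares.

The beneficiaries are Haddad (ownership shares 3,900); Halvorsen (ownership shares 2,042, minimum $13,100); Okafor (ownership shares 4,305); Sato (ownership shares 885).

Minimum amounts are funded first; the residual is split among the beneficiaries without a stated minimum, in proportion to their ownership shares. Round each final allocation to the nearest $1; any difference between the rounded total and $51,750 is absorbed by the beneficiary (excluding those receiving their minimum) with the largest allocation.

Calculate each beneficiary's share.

Haddad: $16,583; Halvorsen: $13,100; Okafor: $18,304; Sato: $3,763

Minimums first: Halvorsen $13,100. Residual $38,650.
Residual split over remaining ownership shares 9,090: Haddad 16,582.51 → $16,583; Okafor 18,304.54 → $18,305; Sato 3,762.95 → $3,763.
Rounding difference −$1 applied to Okafor → $18,304.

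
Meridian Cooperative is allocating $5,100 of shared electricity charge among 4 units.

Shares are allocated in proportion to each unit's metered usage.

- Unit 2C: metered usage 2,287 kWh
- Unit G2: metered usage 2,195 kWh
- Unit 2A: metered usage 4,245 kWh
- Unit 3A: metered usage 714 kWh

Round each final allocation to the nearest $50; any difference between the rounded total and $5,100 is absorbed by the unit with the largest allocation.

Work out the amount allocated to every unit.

Unit 2C: $1,250; Unit G2: $1,200; Unit 2A: $2,250; Unit 3A: $400

Sum of metered usage: 9,441.
Pro-rata amounts: Unit 2C 2,287/9,441 × $5,100 = 1,235.43; Unit G2 2,195/9,441 × $5,100 = 1,185.73; Unit 2A 4,245/9,441 × $5,100 = 2,293.14; Unit 3A 714/9,441 × $5,100 = 385.70.
At nearest $50: Unit 2C $1,250; Unit G2 $1,200; Unit 2A $2,300; Unit 3A $400. Sum = $5,150.
Difference $5,100 − $5,150 = −$50 applied to largest allocation (Unit 2A): Unit 2A becomes $2,250.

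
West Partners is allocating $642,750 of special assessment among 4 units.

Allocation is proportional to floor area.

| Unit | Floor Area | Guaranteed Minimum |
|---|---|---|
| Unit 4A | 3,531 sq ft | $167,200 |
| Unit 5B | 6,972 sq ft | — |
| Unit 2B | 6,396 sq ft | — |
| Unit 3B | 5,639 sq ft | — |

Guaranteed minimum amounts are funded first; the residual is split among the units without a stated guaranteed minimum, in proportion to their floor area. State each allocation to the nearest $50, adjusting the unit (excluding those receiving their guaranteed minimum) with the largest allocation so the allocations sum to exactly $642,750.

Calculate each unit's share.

Unit 4A: $167,200 · Unit 5B: $174,400 · Unit 2B: $160,050 · Unit 3B: $141,100

Minimums first: Unit 4A $167,200. Balance $475,550.
Balance split over remaining floor area 19,007: Unit 5B 174,437.55 → $174,450; Unit 2B 160,026.19 → $160,050; Unit 3B 141,086.26 → $141,100.
Rounding difference −$50 applied to Unit 5B → $174,400.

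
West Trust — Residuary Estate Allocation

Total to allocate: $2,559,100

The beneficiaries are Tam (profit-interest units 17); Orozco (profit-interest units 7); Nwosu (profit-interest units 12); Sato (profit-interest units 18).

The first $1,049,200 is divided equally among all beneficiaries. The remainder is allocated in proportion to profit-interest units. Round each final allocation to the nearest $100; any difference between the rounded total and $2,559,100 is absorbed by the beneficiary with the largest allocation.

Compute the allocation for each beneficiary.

Tam: $737,600 | Orozco: $458,000 | Nwosu: $597,800 | Sato: $765,700

Equal tier: $1,049,200 ÷ 4 = $262,300 apiece.
Remainder $1,509,900 by profit-interest units (total 54): Tam 475,338.89 → $475,300; Orozco 195,727.78 → $195,700; Nwosu 335,533.33 → $335,500; Sato 503,300.00 → $503,300.
Rounding difference +$100 on remainder applied to Sato.
Totals: Tam $262,300 + $475,300 = $737,600; Orozco $262,300 + $195,700 = $458,000; Nwosu $262,300 + $335,500 = $597,800; Sato $262,300 + $503,400 = $765,700.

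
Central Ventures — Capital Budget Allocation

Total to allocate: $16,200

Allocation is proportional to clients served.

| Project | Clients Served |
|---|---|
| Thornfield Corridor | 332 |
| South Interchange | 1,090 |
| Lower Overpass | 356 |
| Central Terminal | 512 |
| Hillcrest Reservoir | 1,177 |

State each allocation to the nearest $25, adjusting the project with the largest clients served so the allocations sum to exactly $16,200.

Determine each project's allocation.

Total clients served = 332 + 1,090 + 356 + 512 + 1,177 = 3,467.
Pro-rata amounts: Thornfield Corridor 1,551.31; South Interchange 5,093.16; Lower Overpass 1,663.46; Central Terminal 2,392.39; Hillcrest Reservoir 5,499.68.
At nearest $25: Thornfield Corridor $1,550; South Interchange $5,100; Lower Overpass $1,675; Central Terminal $2,400; Hillcrest Reservoir $5,500. Sum = $16,225.
Difference $16,200 − $16,225 = −$25 applied to largest clients served (Hillcrest Reservoir): Hillcrest Reservoir becomes $5,475.

Thornfield Corridor: $1,550 | South Interchange: $5,100 | Lower Overpass: $1,675 | Central Terminal: $2,400 | Hillcrest Reservoir: $5,475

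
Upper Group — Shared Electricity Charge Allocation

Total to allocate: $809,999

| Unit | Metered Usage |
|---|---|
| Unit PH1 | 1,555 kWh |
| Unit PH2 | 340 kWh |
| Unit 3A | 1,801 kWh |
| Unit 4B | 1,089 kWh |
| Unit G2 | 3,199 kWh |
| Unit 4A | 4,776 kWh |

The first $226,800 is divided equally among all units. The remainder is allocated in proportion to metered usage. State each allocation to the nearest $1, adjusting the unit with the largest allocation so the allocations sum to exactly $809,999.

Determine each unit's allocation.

Unit PH1: $108,872; Unit PH2: $53,340; Unit 3A: $120,115; Unit 4B: $87,573; Unit G2: $184,011; Unit 4A: $256,088

$226,800 shared equally gives $37,800 per unit.
Remainder $583,199 by metered usage (total 12,760): Unit PH1 71,071.66 → $71,072; Unit PH2 15,539.79 → $15,540; Unit 3A 82,315.16 → $82,315; Unit 4B 49,773.02 → $49,773; Unit G2 146,211.10 → $146,211; Unit 4A 218,288.28 → $218,288.
Totals: Unit PH1 $37,800 + $71,072 = $108,872; Unit PH2 $37,800 + $15,540 = $53,340; Unit 3A $37,800 + $82,315 = $120,115; Unit 4B $37,800 + $49,773 = $87,573; Unit G2 $37,800 + $146,211 = $184,011; Unit 4A $37,800 + $218,288 = $256,088.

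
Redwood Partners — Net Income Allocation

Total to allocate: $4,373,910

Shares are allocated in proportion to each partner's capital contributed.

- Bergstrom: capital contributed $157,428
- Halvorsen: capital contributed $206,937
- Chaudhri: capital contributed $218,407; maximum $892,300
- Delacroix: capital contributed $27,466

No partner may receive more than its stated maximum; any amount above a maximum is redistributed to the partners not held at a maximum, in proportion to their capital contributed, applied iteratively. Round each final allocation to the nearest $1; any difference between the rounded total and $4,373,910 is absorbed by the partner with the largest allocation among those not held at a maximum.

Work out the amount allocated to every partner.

Bergstrom: $1,398,825 | Halvorsen: $1,838,736 | Chaudhri: $892,300 | Delacroix: $244,049

Capital contributed total: 610,238.
Proportional shares (ignoring caps): Bergstrom 1,128,372.71; Halvorsen 1,483,230.83; Chaudhri 1,565,442.60; Delacroix 196,863.87.
Capped: Chaudhri ($892,300); balance $3,481,610 reallocated over remaining capital contributed 391,831.
Redistributed shares: Bergstrom 1,398,824.75 → $1,398,825; Halvorsen 1,838,736.42 → $1,838,736; Delacroix 244,048.84 → $244,049.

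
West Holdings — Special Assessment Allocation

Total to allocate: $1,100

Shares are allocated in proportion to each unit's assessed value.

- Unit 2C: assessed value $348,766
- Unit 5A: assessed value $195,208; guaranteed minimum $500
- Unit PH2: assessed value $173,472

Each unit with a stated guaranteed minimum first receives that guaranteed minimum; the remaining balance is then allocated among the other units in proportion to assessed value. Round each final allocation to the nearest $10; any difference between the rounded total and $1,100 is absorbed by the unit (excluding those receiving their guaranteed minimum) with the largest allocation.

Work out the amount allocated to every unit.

Minimums first: Unit 5A $500. Remaining pool $600.
Remaining pool split over remaining assessed value 522,238: Unit 2C 400.70 → $400; Unit PH2 199.30 → $200.

Unit 2C: $400; Unit 5A: $500; Unit PH2: $200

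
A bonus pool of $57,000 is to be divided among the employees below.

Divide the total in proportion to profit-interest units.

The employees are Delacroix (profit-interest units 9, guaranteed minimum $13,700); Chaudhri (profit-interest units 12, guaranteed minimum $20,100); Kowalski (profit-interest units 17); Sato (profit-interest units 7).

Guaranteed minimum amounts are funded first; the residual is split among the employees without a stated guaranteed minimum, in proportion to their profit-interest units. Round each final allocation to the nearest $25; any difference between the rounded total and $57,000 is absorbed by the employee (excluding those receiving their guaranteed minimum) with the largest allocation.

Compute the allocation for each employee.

Delacroix: $13,700 · Chaudhri: $20,100 · Kowalski: $16,425 · Sato: $6,775

Minimums first: Delacroix $13,700; Chaudhri $20,100. Residual $23,200.
Residual split over remaining profit-interest units 24: Kowalski 16,433.33 → $16,425; Sato 6,766.67 → $6,775.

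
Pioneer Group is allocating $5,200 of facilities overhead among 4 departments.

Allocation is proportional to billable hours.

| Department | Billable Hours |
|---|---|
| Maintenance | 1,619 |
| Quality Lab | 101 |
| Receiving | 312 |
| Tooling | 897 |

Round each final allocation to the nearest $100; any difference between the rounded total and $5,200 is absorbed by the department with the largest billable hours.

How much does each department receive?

Combined billable hours = 2,929.
Pro-rata amounts: Maintenance 1,619/2,929 × $5,200 = 2,874.29; Quality Lab 101/2,929 × $5,200 = 179.31; Receiving 312/2,929 × $5,200 = 553.91; Tooling 897/2,929 × $5,200 = 1,592.49.
At nearest $100: Maintenance $2,900; Quality Lab $200; Receiving $600; Tooling $1,600. Sum = $5,300.
Difference $5,200 − $5,300 = −$100 applied to largest billable hours (Maintenance): Maintenance becomes $2,800.

Maintenance: $2,800; Quality Lab: $200; Receiving: $600; Tooling: $1,600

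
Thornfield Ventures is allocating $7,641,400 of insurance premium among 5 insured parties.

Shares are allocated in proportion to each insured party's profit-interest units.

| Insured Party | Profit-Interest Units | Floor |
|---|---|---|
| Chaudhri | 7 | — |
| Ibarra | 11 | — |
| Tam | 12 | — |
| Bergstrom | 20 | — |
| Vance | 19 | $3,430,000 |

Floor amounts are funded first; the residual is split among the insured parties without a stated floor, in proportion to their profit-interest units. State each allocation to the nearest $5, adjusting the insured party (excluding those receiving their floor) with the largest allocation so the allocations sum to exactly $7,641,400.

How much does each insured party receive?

Chaudhri: $589,595; Ibarra: $926,510; Tam: $1,010,735; Bergstrom: $1,684,560; Vance: $3,430,000

Guaranteed amounts: Vance $3,430,000. Residual $4,211,400.
Residual split over remaining profit-interest units 50: Chaudhri 589,596.00 → $589,595; Ibarra 926,508.00 → $926,510; Tam 1,010,736.00 → $1,010,735; Bergstrom 1,684,560.00 → $1,684,560.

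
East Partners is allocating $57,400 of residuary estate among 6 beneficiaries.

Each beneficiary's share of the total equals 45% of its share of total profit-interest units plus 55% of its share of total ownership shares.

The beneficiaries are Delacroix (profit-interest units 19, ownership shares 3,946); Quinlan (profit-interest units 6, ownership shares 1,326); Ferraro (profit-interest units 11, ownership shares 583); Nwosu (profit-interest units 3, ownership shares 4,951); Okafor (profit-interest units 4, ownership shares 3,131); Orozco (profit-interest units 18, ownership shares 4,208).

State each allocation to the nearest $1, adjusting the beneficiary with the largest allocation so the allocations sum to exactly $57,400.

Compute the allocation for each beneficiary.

Profit-interest units total 61; ownership shares total 18,145.
Combined weights (45% profit-interest units + 55% ownership shares): Delacroix 0.2598; Quinlan 0.0845; Ferraro 0.0988; Nwosu 0.1722; Okafor 0.1244; Orozco 0.2603.
Raw shares: Delacroix 14,910.95; Quinlan 4,847.73; Ferraro 5,672.21; Nwosu 9,884.44; Okafor 7,141.31; Orozco 14,943.35.
Rounded to nearest $1: Delacroix $14,911; Quinlan $4,848; Ferraro $5,672; Nwosu $9,884; Okafor $7,141; Orozco $14,943. Sum = $57,399.
Difference $57,400 − $57,399 = +$1 applied to largest allocation (Orozco): Orozco becomes $14,944.

Delacroix: $14,911 · Quinlan: $4,848 · Ferraro: $5,672 · Nwosu: $9,884 · Okafor: $7,141 · Orozco: $14,944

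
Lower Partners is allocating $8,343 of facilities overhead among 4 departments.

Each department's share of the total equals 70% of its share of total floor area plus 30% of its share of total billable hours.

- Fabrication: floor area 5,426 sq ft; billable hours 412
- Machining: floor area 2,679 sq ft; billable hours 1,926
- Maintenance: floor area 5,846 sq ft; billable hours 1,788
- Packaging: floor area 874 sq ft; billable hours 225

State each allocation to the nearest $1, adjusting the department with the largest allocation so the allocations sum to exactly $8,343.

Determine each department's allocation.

Fabrication: $2,374; Machining: $2,163; Maintenance: $3,332; Packaging: $474

Totals — floor area 14,825, billable hours 4,351.
Combined weights (70% floor area + 30% billable hours): Fabrication 0.2846; Machining 0.2593; Maintenance 0.3993; Packaging 0.0568.
Raw shares: Fabrication 2,374.498; Machining 2,163.28; Maintenance 3,331.49; Packaging 473.73.
At nearest $1: Fabrication $2,374; Machining $2,163; Maintenance $3,331; Packaging $474. Sum = $8,342.
Difference $8,343 − $8,342 = +$1 applied to largest allocation (Maintenance): Maintenance becomes $3,332.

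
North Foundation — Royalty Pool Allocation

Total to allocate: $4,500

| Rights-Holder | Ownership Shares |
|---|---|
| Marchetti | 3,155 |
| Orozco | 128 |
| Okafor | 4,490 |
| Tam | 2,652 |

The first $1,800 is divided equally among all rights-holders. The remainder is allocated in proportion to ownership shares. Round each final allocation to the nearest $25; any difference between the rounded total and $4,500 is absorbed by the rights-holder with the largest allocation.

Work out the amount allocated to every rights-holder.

Equal tier: $1,800 ÷ 4 = $450 apiece.
Remainder $2,700 by ownership shares (total 10,425): Marchetti 817.12 → $825; Orozco 33.15 → $25; Okafor 1,162.88 → $1,175; Tam 686.85 → $675.
Totals: Marchetti $450 + $825 = $1,275; Orozco $450 + $25 = $475; Okafor $450 + $1,175 = $1,625; Tam $450 + $675 = $1,125.

Marchetti: $1,275 · Orozco: $475 · Okafor: $1,625 · Tam: $1,125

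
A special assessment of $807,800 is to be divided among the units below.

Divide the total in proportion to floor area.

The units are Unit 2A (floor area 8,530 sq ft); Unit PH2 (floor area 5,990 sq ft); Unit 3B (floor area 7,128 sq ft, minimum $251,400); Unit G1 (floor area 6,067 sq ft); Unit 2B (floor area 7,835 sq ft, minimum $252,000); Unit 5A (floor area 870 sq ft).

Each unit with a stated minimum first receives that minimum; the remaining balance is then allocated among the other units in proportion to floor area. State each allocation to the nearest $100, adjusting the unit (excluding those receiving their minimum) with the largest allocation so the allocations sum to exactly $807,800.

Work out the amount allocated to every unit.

Unit 2A: $121,000 | Unit PH2: $85,000 | Unit 3B: $251,400 | Unit G1: $86,100 | Unit 2B: $252,000 | Unit 5A: $12,300

Guaranteed amounts: Unit 3B $251,400; Unit 2B $252,000. Residual $304,400.
Residual split over remaining floor area 21,457: Unit 2A 121,010.95 → $121,000; Unit PH2 84,977.21 → $85,000; Unit G1 86,069.57 → $86,100; Unit 5A 12,342.27 → $12,300.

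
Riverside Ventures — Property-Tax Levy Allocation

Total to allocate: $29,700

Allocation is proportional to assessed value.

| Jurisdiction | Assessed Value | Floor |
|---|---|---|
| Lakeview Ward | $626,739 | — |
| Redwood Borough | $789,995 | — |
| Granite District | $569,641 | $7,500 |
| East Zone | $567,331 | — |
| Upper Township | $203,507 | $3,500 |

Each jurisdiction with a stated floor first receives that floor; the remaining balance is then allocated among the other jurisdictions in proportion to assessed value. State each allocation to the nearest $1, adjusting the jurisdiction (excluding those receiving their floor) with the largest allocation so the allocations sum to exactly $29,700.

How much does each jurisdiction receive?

Lakeview Ward: $5,907 · Redwood Borough: $7,446 · Granite District: $7,500 · East Zone: $5,347 · Upper Township: $3,500

Fund the minimums — Granite District $7,500; Upper Township $3,500. Residual $18,700.
Residual split over remaining assessed value 1,984,065: Lakeview Ward 5,907.07 → $5,907; Redwood Borough 7,445.78 → $7,446; East Zone 5,347.15 → $5,347.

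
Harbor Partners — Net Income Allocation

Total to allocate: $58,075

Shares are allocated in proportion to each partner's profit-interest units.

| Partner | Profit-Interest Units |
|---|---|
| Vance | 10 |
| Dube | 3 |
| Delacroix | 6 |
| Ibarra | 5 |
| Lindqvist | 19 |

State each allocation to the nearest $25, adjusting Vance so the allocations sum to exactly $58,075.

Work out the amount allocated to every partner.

Vance: $13,525; Dube: $4,050; Delacroix: $8,100; Ibarra: $6,750; Lindqvist: $25,650

Sum of profit-interest units: 43.
Proportional shares: Vance 10/43 × $58,075 = 13,505.81; Dube 3/43 × $58,075 = 4,051.74; Delacroix 6/43 × $58,075 = 8,103.49; Ibarra 5/43 × $58,075 = 6,752.91; Lindqvist 19/43 × $58,075 = 25,661.05.
Rounded to nearest $25: Vance $13,500; Dube $4,050; Delacroix $8,100; Ibarra $6,750; Lindqvist $25,650. Sum = $58,050.
Difference $58,075 − $58,050 = +$25 applied to Vance: Vance becomes $13,525.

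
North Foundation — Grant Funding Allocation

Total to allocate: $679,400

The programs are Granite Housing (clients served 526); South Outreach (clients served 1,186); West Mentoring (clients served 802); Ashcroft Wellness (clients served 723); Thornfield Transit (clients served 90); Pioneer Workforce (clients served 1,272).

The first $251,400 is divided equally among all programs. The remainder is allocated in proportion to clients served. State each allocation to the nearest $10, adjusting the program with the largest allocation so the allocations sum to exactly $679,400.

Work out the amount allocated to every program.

Granite Housing: $90,850; South Outreach: $152,270; West Mentoring: $116,540; Ashcroft Wellness: $109,190; Thornfield Transit: $50,280; Pioneer Workforce: $160,270

$251,400 shared equally gives $41,900 per program.
Remainder $428,000 by clients served (total 4,599): Granite Housing 48,951.51 → $48,950; South Outreach 110,373.56 → $110,370; West Mentoring 74,637.10 → $74,640; Ashcroft Wellness 67,285.06 → $67,290; Thornfield Transit 8,375.73 → $8,380; Pioneer Workforce 118,377.04 → $118,380.
Rounding difference −$10 on remainder applied to Pioneer Workforce.
Totals: Granite Housing $41,900 + $48,950 = $90,850; South Outreach $41,900 + $110,370 = $152,270; West Mentoring $41,900 + $74,640 = $116,540; Ashcroft Wellness $41,900 + $67,290 = $109,190; Thornfield Transit $41,900 + $8,380 = $50,280; Pioneer Workforce $41,900 + $118,370 = $160,270.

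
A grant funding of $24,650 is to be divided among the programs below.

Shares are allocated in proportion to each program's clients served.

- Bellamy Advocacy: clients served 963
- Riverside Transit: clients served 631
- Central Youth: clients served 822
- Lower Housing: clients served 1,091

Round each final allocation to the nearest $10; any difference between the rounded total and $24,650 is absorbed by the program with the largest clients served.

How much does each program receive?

Bellamy Advocacy: $6,770 | Riverside Transit: $4,440 | Central Youth: $5,780 | Lower Housing: $7,660

Combined clients served = 3,507.
Unrounded shares: Bellamy Advocacy 963/3,507 × $24,650 = 6,768.73; Riverside Transit 631/3,507 × $24,650 = 4,435.17; Central Youth 822/3,507 × $24,650 = 5,777.67; Lower Housing 1,091/3,507 × $24,650 = 7,668.42.
Rounded to nearest $10: Bellamy Advocacy $6,770; Riverside Transit $4,440; Central Youth $5,780; Lower Housing $7,670. Sum = $24,660.
Difference $24,650 − $24,660 = −$10 applied to largest clients served (Lower Housing): Lower Housing becomes $7,660.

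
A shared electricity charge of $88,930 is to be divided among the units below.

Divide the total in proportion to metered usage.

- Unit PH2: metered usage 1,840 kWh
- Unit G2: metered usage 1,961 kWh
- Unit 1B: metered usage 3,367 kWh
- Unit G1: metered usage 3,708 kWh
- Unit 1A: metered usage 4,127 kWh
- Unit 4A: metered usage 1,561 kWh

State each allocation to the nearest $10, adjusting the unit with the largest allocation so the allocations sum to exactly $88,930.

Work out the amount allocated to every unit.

Unit PH2: $9,880 · Unit G2: $10,530 · Unit 1B: $18,080 · Unit G1: $19,910 · Unit 1A: $22,150 · Unit 4A: $8,380

Sum of metered usage: 16,564.
Raw shares: Unit PH2 1,840/16,564 × $88,930 = 9,878.72; Unit G2 1,961/16,564 × $88,930 = 10,528.36; Unit 1B 3,367/16,564 × $88,930 = 18,076.99; Unit G1 3,708/16,564 × $88,930 = 19,907.78; Unit 1A 4,127/16,564 × $88,930 = 22,157.34; Unit 4A 1,561/16,564 × $88,930 = 8,380.81.
Rounded to nearest $10: Unit PH2 $9,880; Unit G2 $10,530; Unit 1B $18,080; Unit G1 $19,910; Unit 1A $22,160; Unit 4A $8,380. Sum = $88,940.
Difference $88,930 − $88,940 = −$10 applied to largest allocation (Unit 1A): Unit 1A becomes $22,150.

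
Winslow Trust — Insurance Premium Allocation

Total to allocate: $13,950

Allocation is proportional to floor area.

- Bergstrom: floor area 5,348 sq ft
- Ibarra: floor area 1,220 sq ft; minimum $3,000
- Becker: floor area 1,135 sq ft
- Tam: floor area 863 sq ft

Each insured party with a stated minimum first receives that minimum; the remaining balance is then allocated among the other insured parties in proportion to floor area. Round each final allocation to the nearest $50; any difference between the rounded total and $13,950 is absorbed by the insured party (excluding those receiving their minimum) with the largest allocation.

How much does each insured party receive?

Bergstrom: $7,950 · Ibarra: $3,000 · Becker: $1,700 · Tam: $1,300

Guaranteed amounts: Ibarra $3,000. Remaining pool $10,950.
Remaining pool split over remaining floor area 7,346: Bergstrom 7,971.77 → $7,950; Becker 1,691.84 → $1,700; Tam 1,286.39 → $1,300.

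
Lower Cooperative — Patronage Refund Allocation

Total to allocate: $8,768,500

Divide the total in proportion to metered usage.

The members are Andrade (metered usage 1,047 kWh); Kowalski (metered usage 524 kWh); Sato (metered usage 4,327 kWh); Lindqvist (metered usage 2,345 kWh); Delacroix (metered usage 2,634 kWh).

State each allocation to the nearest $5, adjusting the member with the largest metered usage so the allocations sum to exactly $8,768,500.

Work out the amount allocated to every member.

Total metered usage = 10,877.
Proportional shares: Andrade 1,047/10,877 × $8,768,500 = 844,039.67; Kowalski 524/10,877 × $8,768,500 = 422,422.91; Sato 4,327/10,877 × $8,768,500 = 3,488,213.62; Lindqvist 2,345/10,877 × $8,768,500 = 1,890,423.14; Delacroix 2,634/10,877 × $8,768,500 = 2,123,400.66.
Rounded to nearest $5: Andrade $844,040; Kowalski $422,425; Sato $3,488,215; Lindqvist $1,890,425; Delacroix $2,123,400. Sum = $8,768,505.
Difference $8,768,500 − $8,768,505 = −$5 applied to largest metered usage (Sato): Sato becomes $3,488,210.

Andrade: $844,040 | Kowalski: $422,425 | Sato: $3,488,210 | Lindqvist: $1,890,425 | Delacroix: $2,123,400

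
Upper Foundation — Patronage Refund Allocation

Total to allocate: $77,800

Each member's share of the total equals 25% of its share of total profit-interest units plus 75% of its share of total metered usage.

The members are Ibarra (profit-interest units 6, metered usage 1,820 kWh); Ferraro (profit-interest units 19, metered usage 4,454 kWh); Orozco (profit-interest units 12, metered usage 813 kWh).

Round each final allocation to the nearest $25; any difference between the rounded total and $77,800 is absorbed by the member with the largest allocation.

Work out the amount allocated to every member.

Ibarra: $18,150 · Ferraro: $46,650 · Orozco: $13,000

Totals — profit-interest units 37, metered usage 7,087.
Combined weights (25% profit-interest units + 75% metered usage): Ibarra 0.2331; Ferraro 0.5997; Orozco 0.1671.
Proportional shares: Ibarra 18,138.81; Ferraro 46,659.33; Orozco 13,001.85.
Rounded to nearest $25: Ibarra $18,150; Ferraro $46,650; Orozco $13,000. Sum = $77,800.
Rounded total matches; no reconciliation needed.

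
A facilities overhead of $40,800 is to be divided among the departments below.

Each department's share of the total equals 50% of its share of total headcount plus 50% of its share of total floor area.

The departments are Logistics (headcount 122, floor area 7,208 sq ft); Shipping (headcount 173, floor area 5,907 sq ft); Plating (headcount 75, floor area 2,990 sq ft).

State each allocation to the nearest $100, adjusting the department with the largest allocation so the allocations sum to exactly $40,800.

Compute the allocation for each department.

Headcount total 370; floor area total 16,105.
Combined weights (50% headcount + 50% floor area): Logistics 0.3886; Shipping 0.4172; Plating 0.1942.
Unrounded shares: Logistics 15,856.77; Shipping 17,020.70; Plating 7,922.53.
After rounding ($100): Logistics $15,900; Shipping $17,000; Plating $7,900. Sum = $40,800.
No rounding difference to absorb.

Logistics: $15,900 | Shipping: $17,000 | Plating: $7,900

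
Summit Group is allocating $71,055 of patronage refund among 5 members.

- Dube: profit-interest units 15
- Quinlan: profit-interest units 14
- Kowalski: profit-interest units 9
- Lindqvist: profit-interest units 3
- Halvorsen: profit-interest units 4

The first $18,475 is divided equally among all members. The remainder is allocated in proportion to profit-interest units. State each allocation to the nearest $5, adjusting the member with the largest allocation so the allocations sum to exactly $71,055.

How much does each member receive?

Dube: $21,220 | Quinlan: $20,055 | Kowalski: $14,210 | Lindqvist: $7,200 | Halvorsen: $8,370

First tranche $18,475 split equally: $3,695 each.
Remainder $52,580 by profit-interest units (total 45): Dube 17,526.67 → $17,525; Quinlan 16,358.22 → $16,360; Kowalski 10,516.00 → $10,515; Lindqvist 3,505.33 → $3,505; Halvorsen 4,673.78 → $4,675.
Totals: Dube $3,695 + $17,525 = $21,220; Quinlan $3,695 + $16,360 = $20,055; Kowalski $3,695 + $10,515 = $14,210; Lindqvist $3,695 + $3,505 = $7,200; Halvorsen $3,695 + $4,675 = $8,370.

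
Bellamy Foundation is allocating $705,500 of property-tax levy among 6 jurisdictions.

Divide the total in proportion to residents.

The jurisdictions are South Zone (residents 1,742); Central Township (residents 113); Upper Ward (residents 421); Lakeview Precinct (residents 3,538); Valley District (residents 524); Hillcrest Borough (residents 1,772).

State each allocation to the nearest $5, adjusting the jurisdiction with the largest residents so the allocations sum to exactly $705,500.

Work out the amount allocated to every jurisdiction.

Total residents = 1,742 + 113 + 421 + 3,538 + 524 + 1,772 = 8,110.
Proportional shares: South Zone 151,538.96; Central Township 9,830.02; Upper Ward 36,623.37; Lakeview Precinct 307,775.46; Valley District 45,583.48; Hillcrest Borough 154,148.71.
After rounding ($5): South Zone $151,540; Central Township $9,830; Upper Ward $36,625; Lakeview Precinct $307,775; Valley District $45,585; Hillcrest Borough $154,150. Sum = $705,505.
Difference $705,500 − $705,505 = −$5 applied to largest residents (Lakeview Precinct): Lakeview Precinct becomes $307,770.

South Zone: $151,540 | Central Township: $9,830 | Upper Ward: $36,625 | Lakeview Precinct: $307,770 | Valley District: $45,585 | Hillcrest Borough: $154,150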